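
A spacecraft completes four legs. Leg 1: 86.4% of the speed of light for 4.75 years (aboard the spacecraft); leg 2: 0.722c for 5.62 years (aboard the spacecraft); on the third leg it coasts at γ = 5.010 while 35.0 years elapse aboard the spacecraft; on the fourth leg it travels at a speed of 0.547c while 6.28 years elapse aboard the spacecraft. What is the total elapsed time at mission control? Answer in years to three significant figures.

Δt = 200 years

Leg 1: β = 0.864; γ = 1/√(1 − 0.864²) = 1/√0.2535 = 1.986; Δt_1 = 1.986 × 4.75 = 9.434 years.
Leg 2: γ = 1/√(1 − 0.722²) = 1/√0.4787 = 1.445; Δt_2 = 1.445 × 5.62 = 8.123 years.
Leg 3: γ = 5.010; Δt_3 = 5.010 × 35.0 = 175.4 years.
Leg 4: γ = 1/√(1 − 0.547²) = 1/√0.7008 = 1.195; Δt_4 = 1.195 × 6.28 = 7.502 years.
Total: 9.434 + 8.123 + 175.4 + 7.502 years.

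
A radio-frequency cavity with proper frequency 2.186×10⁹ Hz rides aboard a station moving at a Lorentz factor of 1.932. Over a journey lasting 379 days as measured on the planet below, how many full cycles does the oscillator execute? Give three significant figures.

N = 3.71×10¹⁶

γ = 1.932
The oscillator's own cycle count is N = f × τ where τ is the proper time aboard the station. τ = Δt/γ = 379/1.932 = 196.2 days = 1.695×10⁷ s.
N = 2.186×10⁹ × 1.695×10⁷ = 3.705×10¹⁶.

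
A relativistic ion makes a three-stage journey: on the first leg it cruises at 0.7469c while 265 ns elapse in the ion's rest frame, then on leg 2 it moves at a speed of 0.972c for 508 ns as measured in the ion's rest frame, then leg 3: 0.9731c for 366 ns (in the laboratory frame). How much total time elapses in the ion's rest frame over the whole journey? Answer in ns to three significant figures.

τ = 857 ns

Leg 1: 265 ns is already measured in the ion's rest frame.
Leg 2: 508 ns is already measured in the ion's rest frame.
Leg 3: γ = 1/√(1 − 0.9731²) = 1/√0.05308 = 4.341; τ_3 = 366/4.341 = 84.32 ns.
Total: 265.0 + 508.0 + 84.32 ns.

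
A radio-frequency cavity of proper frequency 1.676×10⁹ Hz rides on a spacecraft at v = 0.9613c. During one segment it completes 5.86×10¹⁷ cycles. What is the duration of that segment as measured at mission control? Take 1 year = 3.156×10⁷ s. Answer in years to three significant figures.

γ = 1/√(1 − 0.9613²) = 1/√0.07590 = 3.630
Proper time for N cycles: τ = N/f = 5.86×10¹⁷/(1.676×10⁹) = 3.496×10⁸ s = 11.08 years.
Lab-frame duration Δt = γτ = 3.630 × 11.08 = 40.21 years.

Δt = 40.2 years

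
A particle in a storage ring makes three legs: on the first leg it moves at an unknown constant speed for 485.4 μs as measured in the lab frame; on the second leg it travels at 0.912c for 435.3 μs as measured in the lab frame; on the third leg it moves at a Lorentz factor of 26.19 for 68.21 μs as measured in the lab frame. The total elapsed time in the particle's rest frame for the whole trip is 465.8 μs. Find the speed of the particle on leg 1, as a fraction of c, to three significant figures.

Leg 1: speed unknown; τ_1 = 485.4/γ_1.
Leg 2: γ = 1/√(1 − 0.912²) = 1/√0.1683 = 2.438; τ_2 = 435.3/2.438 = 178.6 μs.
Leg 3: γ = 26.19; τ_3 = 68.21/26.19 = 2.604 μs.
Total proper time: τ_1 + 178.6 + 2.604 = 465.8, so τ_1 = 465.8 − 181.2 = 284.6 μs.
γ_1 = 485.4/284.6 = 1.705; β = √(1 − 1/γ²) = √0.6561.

β = 0.810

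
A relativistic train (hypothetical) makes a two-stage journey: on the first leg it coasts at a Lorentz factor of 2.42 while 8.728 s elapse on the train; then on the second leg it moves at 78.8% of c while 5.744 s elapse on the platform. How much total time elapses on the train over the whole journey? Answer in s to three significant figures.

τ = 12.3 s

Leg 1: 8.728 s is already measured on the train.
Leg 2: β = 0.788; γ = 1/√(1 − 0.788²) = 1/√0.3791 = 1.624; τ_2 = 5.744/1.624 = 3.536 s.
Total: 8.728 + 3.536 s.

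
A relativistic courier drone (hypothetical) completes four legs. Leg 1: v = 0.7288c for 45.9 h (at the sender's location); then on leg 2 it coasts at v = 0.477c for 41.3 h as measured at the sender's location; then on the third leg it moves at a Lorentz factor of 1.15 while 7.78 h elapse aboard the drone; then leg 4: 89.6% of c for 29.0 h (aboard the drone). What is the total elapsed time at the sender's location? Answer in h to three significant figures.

Δt = 161 h

Leg 1: 45.9 h is already measured at the sender's location.
Leg 2: 41.3 h is already measured at the sender's location.
Leg 3: γ = 1.15; Δt_3 = 1.150 × 7.78 = 8.947 h.
Leg 4: β = 0.896; γ = 1/√(1 − 0.896²) = 1/√0.1972 = 2.252; Δt_4 = 2.252 × 29.0 = 65.31 h.
Total: 45.90 + 41.30 + 8.947 + 65.31 h.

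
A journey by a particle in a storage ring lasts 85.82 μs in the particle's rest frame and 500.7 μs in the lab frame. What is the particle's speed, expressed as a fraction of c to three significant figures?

β = 0.985

The proper time is measured in the particle's rest frame (both events occur at the particle's location); Δt is measured in the lab frame. γ = Δt/τ = 500.7/85.82 = 5.834.
β = √(1 − 1/γ²) = √(1 − 0.02938) = √0.9706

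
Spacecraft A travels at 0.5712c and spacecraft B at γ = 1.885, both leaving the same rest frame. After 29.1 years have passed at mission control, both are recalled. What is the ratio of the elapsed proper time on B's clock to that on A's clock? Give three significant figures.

τ_B/τ_A = 0.646

A: γ = 1/√(1 − 0.5712²) = 1/√0.6737 = 1.218. B: γ = 1.885.
τ_A/τ_B = γ_B/γ_A = 1.885/1.218 = 1.547, so τ_B/τ_A = 0.6463.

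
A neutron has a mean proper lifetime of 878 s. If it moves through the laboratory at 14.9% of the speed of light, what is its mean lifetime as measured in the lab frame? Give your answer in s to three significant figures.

Δt = 888 s

β = 0.149; γ = 1/√(1 − 0.149²) = 1/√0.9778 = 1.011
The rest-frame lifetime is the proper time; the lab measures the dilated interval Δt = γτ₀ = 1.011 × 878 s.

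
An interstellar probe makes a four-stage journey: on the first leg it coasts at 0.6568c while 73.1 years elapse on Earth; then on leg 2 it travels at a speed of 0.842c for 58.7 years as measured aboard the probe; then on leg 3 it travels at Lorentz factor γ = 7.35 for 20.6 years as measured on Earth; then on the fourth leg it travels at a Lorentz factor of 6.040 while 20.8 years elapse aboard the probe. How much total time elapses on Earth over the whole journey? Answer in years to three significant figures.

Δt = 328 years

Leg 1: 73.1 years is already measured on Earth.
Leg 2: γ = 1/√(1 − 0.842²) = 1/√0.2910 = 1.854; Δt_2 = 1.854 × 58.7 = 108.8 years.
Leg 3: 20.6 years is already measured on Earth.
Leg 4: γ = 6.040; Δt_4 = 6.040 × 20.8 = 125.6 years.
Total: 73.10 + 108.8 + 20.60 + 125.6 years.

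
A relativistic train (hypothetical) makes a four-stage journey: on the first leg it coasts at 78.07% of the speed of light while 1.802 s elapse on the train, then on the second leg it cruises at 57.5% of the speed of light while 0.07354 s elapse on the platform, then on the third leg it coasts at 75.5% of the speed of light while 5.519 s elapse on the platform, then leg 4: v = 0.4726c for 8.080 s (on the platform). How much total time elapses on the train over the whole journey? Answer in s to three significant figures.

Leg 1: 1.802 s is already measured on the train.
Leg 2: β = 0.575; γ = 1/√(1 − 0.575²) = 1/√0.6694 = 1.222; τ_2 = 0.07354/1.222 = 0.06017 s.
Leg 3: β = 0.755; γ = 1/√(1 − 0.755²) = 1/√0.4300 = 1.525; τ_3 = 5.519/1.525 = 3.619 s.
Leg 4: γ = 1/√(1 − 0.4726²) = 1/√0.7766 = 1.135; τ_4 = 8.080/1.135 = 7.121 s.
Total: 1.802 + 0.06017 + 3.619 + 7.121 s.

τ = 12.6 s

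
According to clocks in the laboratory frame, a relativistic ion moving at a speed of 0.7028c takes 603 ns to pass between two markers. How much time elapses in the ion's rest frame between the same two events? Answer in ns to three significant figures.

γ = 1/√(1 − 0.7028²) = 1/√0.5061 = 1.406
The interval measured in the laboratory frame is the dilated one; the clock in the ion's rest frame measures the proper time τ = Δt/γ = 603/1.406 ns.

τ = 429 ns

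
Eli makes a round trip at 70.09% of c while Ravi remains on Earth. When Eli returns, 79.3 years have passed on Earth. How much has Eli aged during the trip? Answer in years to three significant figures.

τ = 56.6 years

β = 0.7009; γ = 1/√(1 − 0.7009²) = 1/√0.5087 = 1.402
Eli's clock measures proper time along the trip: τ = Δt/γ = 79.3/1.402 years.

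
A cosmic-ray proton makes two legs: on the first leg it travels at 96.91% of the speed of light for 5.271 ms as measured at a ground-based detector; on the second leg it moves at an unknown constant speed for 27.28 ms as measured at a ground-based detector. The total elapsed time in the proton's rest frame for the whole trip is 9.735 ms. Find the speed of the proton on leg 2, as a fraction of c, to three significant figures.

Leg 1: β = 0.9691; γ = 1/√(1 − 0.9691²) = 1/√0.06085 = 4.054; τ_1 = 5.271/4.054 = 1.300 ms.
Leg 2: speed unknown; τ_2 = 27.28/γ_2.
Total proper time: 1.300 + τ_2 = 9.735, so τ_2 = 9.735 − 1.300 = 8.435 ms.
γ_2 = 27.28/8.435 = 3.234; β = √(1 − 1/γ²) = √0.9044.

β = 0.951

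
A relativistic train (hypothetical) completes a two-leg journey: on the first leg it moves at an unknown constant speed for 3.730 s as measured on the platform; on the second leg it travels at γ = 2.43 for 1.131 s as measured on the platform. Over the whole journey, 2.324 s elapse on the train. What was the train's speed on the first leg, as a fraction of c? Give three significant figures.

β = 0.867

Leg 1: speed unknown; τ_1 = 3.730/γ_1.
Leg 2: γ = 2.43; τ_2 = 1.131/2.430 = 0.4654 s.
Total proper time: τ_1 + 0.4654 = 2.324, so τ_1 = 2.324 − 0.4654 = 1.859 s.
γ_1 = 3.730/1.859 = 2.007; β = √(1 − 1/γ²) = √0.7517.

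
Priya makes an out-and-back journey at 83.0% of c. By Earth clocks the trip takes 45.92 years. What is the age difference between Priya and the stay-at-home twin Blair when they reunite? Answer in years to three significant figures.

Δt − τ = 20.3 years

β = 0.830; γ = 1/√(1 − 0.830²) = 1/√0.3111 = 1.793
Priya's elapsed proper time: τ = 45.92/1.793 = 25.61 years.
Age gap = Δt − τ = 45.92 − 25.61 years.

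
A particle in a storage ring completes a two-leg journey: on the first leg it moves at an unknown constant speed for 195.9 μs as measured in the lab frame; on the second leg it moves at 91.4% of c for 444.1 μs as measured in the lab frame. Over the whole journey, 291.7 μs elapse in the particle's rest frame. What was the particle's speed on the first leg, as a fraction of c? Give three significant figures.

Leg 1: speed unknown; τ_1 = 195.9/γ_1.
Leg 2: β = 0.914; γ = 1/√(1 − 0.914²) = 1/√0.1646 = 2.465; τ_2 = 444.1/2.465 = 180.2 μs.
Total proper time: τ_1 + 180.2 = 291.7, so τ_1 = 291.7 − 180.2 = 111.5 μs.
γ_1 = 195.9/111.5 = 1.757; β = √(1 − 1/γ²) = √0.6759.

β = 0.822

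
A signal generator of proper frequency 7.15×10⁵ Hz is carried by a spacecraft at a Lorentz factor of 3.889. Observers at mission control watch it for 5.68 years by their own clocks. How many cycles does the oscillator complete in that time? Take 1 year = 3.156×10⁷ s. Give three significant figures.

γ = 3.889
During 5.68 years of lab time, the oscillator's proper time advances by τ = Δt/γ = 5.68/3.889 = 1.461 years = 4.609×10⁷ s.
N = f × τ = 7.15×10⁵ × 4.609×10⁷ = 3.296×10¹³.

N = 3.30×10¹³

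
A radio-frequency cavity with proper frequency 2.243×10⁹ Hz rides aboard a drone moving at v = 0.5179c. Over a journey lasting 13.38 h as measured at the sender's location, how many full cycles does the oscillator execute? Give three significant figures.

γ = 1/√(1 − 0.5179²) = 1/√0.7318 = 1.169
The oscillator's own cycle count is N = f × τ where τ is the proper time aboard the drone. τ = Δt/γ = 13.38/1.169 = 11.45 h = 4.120×10⁴ s.
N = 2.243×10⁹ × 4.120×10⁴ = 9.242×10¹³.

N = 9.24×10¹³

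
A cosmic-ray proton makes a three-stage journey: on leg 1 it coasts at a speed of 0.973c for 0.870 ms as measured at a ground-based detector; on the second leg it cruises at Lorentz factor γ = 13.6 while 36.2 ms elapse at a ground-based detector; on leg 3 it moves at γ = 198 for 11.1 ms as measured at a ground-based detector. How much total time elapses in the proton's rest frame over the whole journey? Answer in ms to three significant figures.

Leg 1: γ = 1/√(1 − 0.973²) = 1/√0.05327 = 4.333; τ_1 = 0.870/4.333 = 0.2008 ms.
Leg 2: γ = 13.6; τ_2 = 36.2/13.60 = 2.662 ms.
Leg 3: γ = 198; τ_3 = 11.1/198.0 = 0.05606 ms.
Total: 0.2008 + 2.662 + 0.05606 ms.

τ = 2.92 ms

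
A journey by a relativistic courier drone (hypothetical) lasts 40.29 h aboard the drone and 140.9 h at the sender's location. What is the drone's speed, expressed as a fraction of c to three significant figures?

The proper time is measured aboard the drone (both events occur at the drone's location); Δt is measured at the sender's location. γ = Δt/τ = 140.9/40.29 = 3.497.
β = √(1 − 1/γ²) = √(1 − 0.08177) = √0.9182

β = 0.958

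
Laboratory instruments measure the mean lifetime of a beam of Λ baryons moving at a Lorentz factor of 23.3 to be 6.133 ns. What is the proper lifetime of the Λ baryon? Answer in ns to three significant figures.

τ₀ = 0.263 ns

γ = 23.3
The lab-frame lifetime is the dilated interval; the proper lifetime is τ₀ = Δt/γ = 6.133/23.30 ns.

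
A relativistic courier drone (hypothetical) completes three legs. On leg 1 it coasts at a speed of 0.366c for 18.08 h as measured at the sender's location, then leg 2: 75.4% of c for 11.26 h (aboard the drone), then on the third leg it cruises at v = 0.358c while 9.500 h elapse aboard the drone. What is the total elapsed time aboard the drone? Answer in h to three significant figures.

τ = 37.6 h

Leg 1: γ = 1/√(1 − 0.366²) = 1/√0.8660 = 1.075; τ_1 = 18.08/1.075 = 16.83 h.
Leg 2: 11.26 h is already measured aboard the drone.
Leg 3: 9.500 h is already measured aboard the drone.
Total: 16.83 + 11.26 + 9.500 h.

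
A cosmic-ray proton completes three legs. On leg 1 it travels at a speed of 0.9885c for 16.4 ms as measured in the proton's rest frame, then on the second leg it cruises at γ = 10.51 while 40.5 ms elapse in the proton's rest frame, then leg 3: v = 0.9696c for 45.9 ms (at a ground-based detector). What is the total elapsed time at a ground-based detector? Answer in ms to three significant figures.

Δt = 580 ms

Leg 1: γ = 1/√(1 − 0.9885²) = 1/√0.02287 = 6.613; Δt_1 = 6.613 × 16.4 = 108.5 ms.
Leg 2: γ = 10.51; Δt_2 = 10.51 × 40.5 = 425.7 ms.
Leg 3: 45.9 ms is already measured at a ground-based detector.
Total: 108.5 + 425.7 + 45.90 ms.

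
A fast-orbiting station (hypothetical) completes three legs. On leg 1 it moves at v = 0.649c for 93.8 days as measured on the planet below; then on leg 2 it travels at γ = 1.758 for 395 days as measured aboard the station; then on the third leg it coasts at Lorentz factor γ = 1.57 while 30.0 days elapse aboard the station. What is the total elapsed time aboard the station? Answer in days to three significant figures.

τ = 496 days

Leg 1: γ = 1/√(1 − 0.649²) = 1/√0.5788 = 1.314; τ_1 = 93.8/1.314 = 71.36 days.
Leg 2: 395 days is already measured aboard the station.
Leg 3: 30.0 days is already measured aboard the station.
Total: 71.36 + 395.0 + 30.00 days.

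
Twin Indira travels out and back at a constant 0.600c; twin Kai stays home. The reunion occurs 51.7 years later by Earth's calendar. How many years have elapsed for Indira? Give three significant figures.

τ = 41.4 years

γ = 1/√(1 − 0.600²) = 5/4 = 1.250
Indira's clock measures proper time along the trip: τ = Δt/γ = 51.7/1.250 years.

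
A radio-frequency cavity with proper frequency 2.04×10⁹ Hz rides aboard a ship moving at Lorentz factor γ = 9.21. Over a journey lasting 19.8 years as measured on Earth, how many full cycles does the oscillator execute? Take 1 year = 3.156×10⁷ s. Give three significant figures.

γ = 9.21
The oscillator's own cycle count is N = f × τ where τ is the proper time on the ship. τ = Δt/γ = 19.8/9.210 = 2.150 years = 6.785×10⁷ s.
N = 2.04×10⁹ × 6.785×10⁷ = 1.384×10¹⁷.

N = 1.38×10¹⁷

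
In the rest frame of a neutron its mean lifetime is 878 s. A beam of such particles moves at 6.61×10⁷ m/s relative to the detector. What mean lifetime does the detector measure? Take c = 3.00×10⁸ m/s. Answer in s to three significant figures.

β = 6.61×10⁷/3.00×10⁸ = 0.2203; γ = 1/√(1 − 0.2203²) = 1.025
The rest-frame lifetime is the proper time; the lab measures the dilated interval Δt = γτ₀ = 1.025 × 878 s.

Δt = 900 s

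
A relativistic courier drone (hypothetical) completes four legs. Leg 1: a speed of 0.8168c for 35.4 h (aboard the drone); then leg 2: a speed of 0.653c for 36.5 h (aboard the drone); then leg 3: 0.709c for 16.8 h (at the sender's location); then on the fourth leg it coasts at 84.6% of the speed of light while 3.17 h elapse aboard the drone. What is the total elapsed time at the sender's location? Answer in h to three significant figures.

Leg 1: γ = 1/√(1 − 0.8168²) = 1/√0.3328 = 1.733; Δt_1 = 1.733 × 35.4 = 61.36 h.
Leg 2: γ = 1/√(1 − 0.653²) = 1/√0.5736 = 1.320; Δt_2 = 1.320 × 36.5 = 48.19 h.
Leg 3: 16.8 h is already measured at the sender's location.
Leg 4: β = 0.846; γ = 1/√(1 − 0.846²) = 1/√0.2843 = 1.876; Δt_4 = 1.876 × 3.17 = 5.945 h.
Total: 61.36 + 48.19 + 16.80 + 5.945 h.

Δt = 132 h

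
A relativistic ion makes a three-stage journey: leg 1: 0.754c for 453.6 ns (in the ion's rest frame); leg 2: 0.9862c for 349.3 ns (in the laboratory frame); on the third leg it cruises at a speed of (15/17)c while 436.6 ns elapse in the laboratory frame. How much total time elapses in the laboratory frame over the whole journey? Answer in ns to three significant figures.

Leg 1: γ = 1/√(1 − 0.754²) = 1/√0.4315 = 1.522; Δt_1 = 1.522 × 453.6 = 690.5 ns.
Leg 2: 349.3 ns is already measured in the laboratory frame.
Leg 3: 436.6 ns is already measured in the laboratory frame.
Total: 690.5 + 349.3 + 436.6 ns.

Δt = 1480 ns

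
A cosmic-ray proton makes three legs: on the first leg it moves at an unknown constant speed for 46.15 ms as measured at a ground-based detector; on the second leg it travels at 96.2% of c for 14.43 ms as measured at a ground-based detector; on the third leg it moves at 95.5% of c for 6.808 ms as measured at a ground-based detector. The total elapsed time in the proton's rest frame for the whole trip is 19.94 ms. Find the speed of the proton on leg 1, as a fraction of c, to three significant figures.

Leg 1: speed unknown; τ_1 = 46.15/γ_1.
Leg 2: β = 0.962; γ = 1/√(1 − 0.962²) = 1/√0.07456 = 3.662; τ_2 = 14.43/3.662 = 3.940 ms.
Leg 3: β = 0.955; γ = 1/√(1 − 0.955²) = 1/√0.08798 = 3.371; τ_3 = 6.808/3.371 = 2.019 ms.
Total proper time: τ_1 + 3.940 + 2.019 = 19.94, so τ_1 = 19.94 − 5.959 = 13.98 ms.
γ_1 = 46.15/13.98 = 3.301; β = √(1 − 1/γ²) = √0.9082.

β = 0.953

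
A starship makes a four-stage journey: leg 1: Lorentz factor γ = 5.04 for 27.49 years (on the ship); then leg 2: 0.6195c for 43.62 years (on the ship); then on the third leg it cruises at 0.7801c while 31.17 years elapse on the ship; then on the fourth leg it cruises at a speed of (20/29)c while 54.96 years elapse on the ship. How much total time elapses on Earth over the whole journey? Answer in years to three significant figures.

Δt = 320 years

Leg 1: γ = 5.04; Δt_1 = 5.040 × 27.49 = 138.5 years.
Leg 2: γ = 1/√(1 − 0.6195²) = 1/√0.6162 = 1.274; Δt_2 = 1.274 × 43.62 = 55.57 years.
Leg 3: γ = 1/√(1 − 0.7801²) = 1/√0.3914 = 1.598; Δt_3 = 1.598 × 31.17 = 49.82 years.
Leg 4: γ = 1/√(1 − (20/29)²) = 29/21 ≈ 1.381; Δt_4 = 1.381 × 54.96 = 75.90 years.
Total: 138.5 + 55.57 + 49.82 + 75.90 years.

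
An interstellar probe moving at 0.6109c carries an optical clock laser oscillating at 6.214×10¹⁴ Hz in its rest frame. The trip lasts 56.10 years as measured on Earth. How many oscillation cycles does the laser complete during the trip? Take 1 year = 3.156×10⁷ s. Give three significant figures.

N = 8.71×10²³

γ = 1/√(1 − 0.6109²) = 1/√0.6268 = 1.263
The oscillator's own cycle count is N = f × τ where τ is the proper time aboard the probe. τ = Δt/γ = 56.10/1.263 = 44.41 years = 1.402×10⁹ s.
N = 6.214×10¹⁴ × 1.402×10⁹ = 8.710×10²³.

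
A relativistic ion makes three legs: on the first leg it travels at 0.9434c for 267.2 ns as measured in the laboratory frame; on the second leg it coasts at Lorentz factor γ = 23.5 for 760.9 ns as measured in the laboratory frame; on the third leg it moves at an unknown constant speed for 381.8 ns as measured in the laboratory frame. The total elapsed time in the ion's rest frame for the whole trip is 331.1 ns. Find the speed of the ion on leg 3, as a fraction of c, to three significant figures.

Leg 1: γ = 1/√(1 − 0.9434²) = 1/√0.1100 = 3.015; τ_1 = 267.2/3.015 = 88.62 ns.
Leg 2: γ = 23.5; τ_2 = 760.9/23.50 = 32.38 ns.
Leg 3: speed unknown; τ_3 = 381.8/γ_3.
Total proper time: 88.62 + 32.38 + τ_3 = 331.1, so τ_3 = 331.1 − 121.0 = 210.1 ns.
γ_3 = 381.8/210.1 = 1.817; β = √(1 − 1/γ²) = √0.6972.

β = 0.835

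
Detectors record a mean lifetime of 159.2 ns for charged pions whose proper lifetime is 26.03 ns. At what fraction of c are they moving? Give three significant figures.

β = 0.987

γ = Δt/τ₀ = 159.2/26.03 = 6.116
β = √(1 − 1/γ²) = √(1 − 0.02673) = √0.9733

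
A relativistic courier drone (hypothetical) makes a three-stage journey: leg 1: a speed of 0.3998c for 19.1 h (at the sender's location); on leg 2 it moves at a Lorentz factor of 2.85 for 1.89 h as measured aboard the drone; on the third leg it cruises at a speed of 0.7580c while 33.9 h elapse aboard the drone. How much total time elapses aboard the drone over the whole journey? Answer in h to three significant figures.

Leg 1: γ = 1/√(1 − 0.3998²) = 1/√0.8402 = 1.091; τ_1 = 19.1/1.091 = 17.51 h.
Leg 2: 1.89 h is already measured aboard the drone.
Leg 3: 33.9 h is already measured aboard the drone.
Total: 17.51 + 1.890 + 33.90 h.

τ = 53.3 h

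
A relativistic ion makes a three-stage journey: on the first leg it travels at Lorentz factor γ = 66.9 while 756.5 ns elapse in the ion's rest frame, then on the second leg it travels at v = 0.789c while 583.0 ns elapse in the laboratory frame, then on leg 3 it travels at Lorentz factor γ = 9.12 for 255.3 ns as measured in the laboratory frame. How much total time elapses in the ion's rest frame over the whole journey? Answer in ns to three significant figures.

Leg 1: 756.5 ns is already measured in the ion's rest frame.
Leg 2: γ = 1/√(1 − 0.789²) = 1/√0.3775 = 1.628; τ_2 = 583.0/1.628 = 358.2 ns.
Leg 3: γ = 9.12; τ_3 = 255.3/9.120 = 27.99 ns.
Total: 756.5 + 358.2 + 27.99 ns.

τ = 1140 ns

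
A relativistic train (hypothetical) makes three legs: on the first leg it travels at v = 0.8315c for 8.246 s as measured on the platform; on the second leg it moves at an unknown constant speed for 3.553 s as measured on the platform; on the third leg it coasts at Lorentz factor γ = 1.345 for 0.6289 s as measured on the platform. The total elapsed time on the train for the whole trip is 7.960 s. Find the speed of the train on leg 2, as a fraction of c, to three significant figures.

β = 0.573

Leg 1: γ = 1/√(1 − 0.8315²) = 1/√0.3086 = 1.800; τ_1 = 8.246/1.800 = 4.581 s.
Leg 2: speed unknown; τ_2 = 3.553/γ_2.
Leg 3: γ = 1.345; τ_3 = 0.6289/1.345 = 0.4676 s.
Total proper time: 4.581 + τ_2 + 0.4676 = 7.960, so τ_2 = 7.960 − 5.048 = 2.912 s.
γ_2 = 3.553/2.912 = 1.220; β = √(1 − 1/γ²) = √0.3285.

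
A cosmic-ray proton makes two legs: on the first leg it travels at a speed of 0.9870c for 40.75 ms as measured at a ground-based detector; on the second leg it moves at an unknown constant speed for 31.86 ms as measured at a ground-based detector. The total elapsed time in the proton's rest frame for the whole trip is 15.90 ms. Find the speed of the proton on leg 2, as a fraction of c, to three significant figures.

β = 0.956

Leg 1: γ = 1/√(1 − 0.9870²) = 1/√0.02583 = 6.222; τ_1 = 40.75/6.222 = 6.549 ms.
Leg 2: speed unknown; τ_2 = 31.86/γ_2.
Total proper time: 6.549 + τ_2 = 15.90, so τ_2 = 15.90 − 6.549 = 9.351 ms.
γ_2 = 31.86/9.351 = 3.407; β = √(1 − 1/γ²) = √0.9139.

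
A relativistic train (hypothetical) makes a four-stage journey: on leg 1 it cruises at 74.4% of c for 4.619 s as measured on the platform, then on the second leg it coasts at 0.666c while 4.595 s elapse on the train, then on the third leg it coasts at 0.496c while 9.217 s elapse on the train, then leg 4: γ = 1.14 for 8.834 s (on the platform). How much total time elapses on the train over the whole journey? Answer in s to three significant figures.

Leg 1: β = 0.744; γ = 1/√(1 − 0.744²) = 1/√0.4465 = 1.497; τ_1 = 4.619/1.497 = 3.086 s.
Leg 2: 4.595 s is already measured on the train.
Leg 3: 9.217 s is already measured on the train.
Leg 4: γ = 1.14; τ_4 = 8.834/1.140 = 7.749 s.
Total: 3.086 + 4.595 + 9.217 + 7.749 s.

τ = 24.6 s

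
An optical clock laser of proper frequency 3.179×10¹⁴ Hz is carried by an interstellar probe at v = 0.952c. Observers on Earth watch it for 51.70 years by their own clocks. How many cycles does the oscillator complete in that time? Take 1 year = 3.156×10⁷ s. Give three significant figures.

γ = 1/√(1 − 0.952²) = 1/√0.09370 = 3.267
During 51.70 years of lab time, the oscillator's proper time advances by τ = Δt/γ = 51.70/3.267 = 15.83 years = 4.994×10⁸ s.
N = f × τ = 3.179×10¹⁴ × 4.994×10⁸ = 1.588×10²³.

N = 1.59×10²³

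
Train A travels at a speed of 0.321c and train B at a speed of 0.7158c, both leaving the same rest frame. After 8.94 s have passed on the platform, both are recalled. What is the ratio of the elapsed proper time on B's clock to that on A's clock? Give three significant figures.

τ_B/τ_A = 0.737

A: γ = 1/√(1 − 0.321²) = 1/√0.8970 = 1.056. B: γ = 1/√(1 − 0.7158²) = 1/√0.4876 = 1.432.
τ_A/τ_B = γ_B/γ_A = 1.432/1.056 = 1.356, so τ_B/τ_A = 0.7373.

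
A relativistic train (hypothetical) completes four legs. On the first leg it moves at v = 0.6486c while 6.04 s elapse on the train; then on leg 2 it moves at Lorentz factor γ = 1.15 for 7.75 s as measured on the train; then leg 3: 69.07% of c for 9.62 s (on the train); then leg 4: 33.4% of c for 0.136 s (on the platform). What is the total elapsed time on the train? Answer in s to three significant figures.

τ = 23.5 s

Leg 1: 6.04 s is already measured on the train.
Leg 2: 7.75 s is already measured on the train.
Leg 3: 9.62 s is already measured on the train.
Leg 4: β = 0.334; γ = 1/√(1 − 0.334²) = 1/√0.8884 = 1.061; τ_4 = 0.136/1.061 = 0.1282 s.
Total: 6.040 + 7.750 + 9.620 + 0.1282 s.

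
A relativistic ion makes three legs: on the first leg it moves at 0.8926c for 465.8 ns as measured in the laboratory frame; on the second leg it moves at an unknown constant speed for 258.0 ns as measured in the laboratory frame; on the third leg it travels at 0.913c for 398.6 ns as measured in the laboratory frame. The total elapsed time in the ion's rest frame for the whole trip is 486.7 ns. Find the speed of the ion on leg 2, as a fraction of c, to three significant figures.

Leg 1: γ = 1/√(1 − 0.8926²) = 1/√0.2033 = 2.218; τ_1 = 465.8/2.218 = 210.0 ns.
Leg 2: speed unknown; τ_2 = 258.0/γ_2.
Leg 3: γ = 1/√(1 − 0.913²) = 1/√0.1664 = 2.451; τ_3 = 398.6/2.451 = 162.6 ns.
Total proper time: 210.0 + τ_2 + 162.6 = 486.7, so τ_2 = 486.7 − 372.6 = 114.1 ns.
γ_2 = 258.0/114.1 = 2.262; β = √(1 − 1/γ²) = √0.8045.

β = 0.897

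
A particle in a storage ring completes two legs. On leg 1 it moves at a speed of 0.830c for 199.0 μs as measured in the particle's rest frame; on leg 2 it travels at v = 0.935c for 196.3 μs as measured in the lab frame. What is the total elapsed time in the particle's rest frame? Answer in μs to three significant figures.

τ = 269 μs

Leg 1: 199.0 μs is already measured in the particle's rest frame.
Leg 2: γ = 1/√(1 − 0.935²) = 1/√0.1258 = 2.820; τ_2 = 196.3/2.820 = 69.62 μs.
Total: 199.0 + 69.62 μs.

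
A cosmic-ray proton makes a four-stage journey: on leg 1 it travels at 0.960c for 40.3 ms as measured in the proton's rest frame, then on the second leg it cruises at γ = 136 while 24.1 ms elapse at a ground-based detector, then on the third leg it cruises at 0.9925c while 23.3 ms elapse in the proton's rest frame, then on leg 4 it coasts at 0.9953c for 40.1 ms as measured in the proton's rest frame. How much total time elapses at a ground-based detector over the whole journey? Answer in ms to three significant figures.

Δt = 773 ms

Leg 1: γ = 1/√(1 − 0.960²) = 25/7 ≈ 3.571; Δt_1 = 3.571 × 40.3 = 143.9 ms.
Leg 2: 24.1 ms is already measured at a ground-based detector.
Leg 3: γ = 1/√(1 − 0.9925²) = 1/√0.01494 = 8.180; Δt_3 = 8.180 × 23.3 = 190.6 ms.
Leg 4: γ = 1/√(1 − 0.9953²) = 1/√0.009378 = 10.33; Δt_4 = 10.33 × 40.1 = 414.1 ms.
Total: 143.9 + 24.10 + 190.6 + 414.1 ms.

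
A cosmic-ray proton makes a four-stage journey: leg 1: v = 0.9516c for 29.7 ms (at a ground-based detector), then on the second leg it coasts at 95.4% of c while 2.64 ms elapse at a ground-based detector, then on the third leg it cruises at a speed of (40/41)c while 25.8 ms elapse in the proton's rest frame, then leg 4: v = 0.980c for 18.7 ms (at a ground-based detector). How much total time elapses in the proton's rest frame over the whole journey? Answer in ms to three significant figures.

Leg 1: γ = 1/√(1 − 0.9516²) = 1/√0.09446 = 3.254; τ_1 = 29.7/3.254 = 9.128 ms.
Leg 2: β = 0.954; γ = 1/√(1 − 0.954²) = 1/√0.08988 = 3.335; τ_2 = 2.64/3.335 = 0.7915 ms.
Leg 3: 25.8 ms is already measured in the proton's rest frame.
Leg 4: γ = 1/√(1 − 0.980²) = 1/√0.03960 = 5.025; τ_4 = 18.7/5.025 = 3.721 ms.
Total: 9.128 + 0.7915 + 25.80 + 3.721 ms.

τ = 39.4 ms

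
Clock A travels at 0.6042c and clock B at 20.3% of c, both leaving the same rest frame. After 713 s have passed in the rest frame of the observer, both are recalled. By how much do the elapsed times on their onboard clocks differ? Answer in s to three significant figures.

A: γ = 1/√(1 − 0.6042²) = 1/√0.6349 = 1.255; τ_A = 713/1.255 = 568.1 s.
B: β = 0.203; γ = 1/√(1 − 0.203²) = 1/√0.9588 = 1.021; τ_B = 713/1.021 = 698.2 s.

|τ_A − τ_B| = 130 s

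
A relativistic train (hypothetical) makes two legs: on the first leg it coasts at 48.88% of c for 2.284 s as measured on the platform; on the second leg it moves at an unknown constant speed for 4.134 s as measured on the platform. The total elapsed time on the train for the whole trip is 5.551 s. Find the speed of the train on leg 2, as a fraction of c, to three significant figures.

Leg 1: β = 0.4888; γ = 1/√(1 − 0.4888²) = 1/√0.7611 = 1.146; τ_1 = 2.284/1.146 = 1.993 s.
Leg 2: speed unknown; τ_2 = 4.134/γ_2.
Total proper time: 1.993 + τ_2 = 5.551, so τ_2 = 5.551 − 1.993 = 3.558 s.
γ_2 = 4.134/3.558 = 1.162; β = √(1 − 1/γ²) = √0.2591.

β = 0.509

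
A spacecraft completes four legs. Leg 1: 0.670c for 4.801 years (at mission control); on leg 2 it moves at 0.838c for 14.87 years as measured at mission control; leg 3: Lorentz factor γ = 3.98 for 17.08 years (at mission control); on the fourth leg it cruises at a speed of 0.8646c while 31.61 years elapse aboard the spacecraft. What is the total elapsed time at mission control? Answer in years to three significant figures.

Δt = 99.7 years

Leg 1: 4.801 years is already measured at mission control.
Leg 2: 14.87 years is already measured at mission control.
Leg 3: 17.08 years is already measured at mission control.
Leg 4: γ = 1/√(1 − 0.8646²) = 1/√0.2525 = 1.990; Δt_4 = 1.990 × 31.61 = 62.91 years.
Total: 4.801 + 14.87 + 17.08 + 62.91 years.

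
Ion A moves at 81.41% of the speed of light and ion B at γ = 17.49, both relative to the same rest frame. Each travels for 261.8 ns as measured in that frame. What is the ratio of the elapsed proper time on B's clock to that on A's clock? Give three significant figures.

τ_B/τ_A = 0.0985

A: β = 0.8141; γ = 1/√(1 − 0.8141²) = 1/√0.3372 = 1.722. B: γ = 17.49.
τ_A/τ_B = γ_B/γ_A = 17.49/1.722 = 10.16, so τ_B/τ_A = 0.09846.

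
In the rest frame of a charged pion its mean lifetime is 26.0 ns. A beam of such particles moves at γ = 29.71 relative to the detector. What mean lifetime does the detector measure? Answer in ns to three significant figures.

γ = 29.71
The rest-frame lifetime is the proper time; the lab measures the dilated interval Δt = γτ₀ = 29.71 × 26.0 ns.

Δt = 772 ns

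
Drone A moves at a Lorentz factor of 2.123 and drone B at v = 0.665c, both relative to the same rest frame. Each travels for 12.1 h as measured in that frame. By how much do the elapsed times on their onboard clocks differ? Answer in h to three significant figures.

|τ_A − τ_B| = 3.34 h

A: γ = 2.123; τ_A = 12.1/2.123 = 5.699 h.
B: γ = 1/√(1 − 0.665²) = 1/√0.5578 = 1.339; τ_B = 12.1/1.339 = 9.037 h.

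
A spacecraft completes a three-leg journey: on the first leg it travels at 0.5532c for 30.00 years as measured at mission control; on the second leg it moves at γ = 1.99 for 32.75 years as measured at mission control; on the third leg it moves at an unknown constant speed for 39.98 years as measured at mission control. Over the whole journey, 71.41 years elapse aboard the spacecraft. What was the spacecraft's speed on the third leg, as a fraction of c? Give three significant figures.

β = 0.662

Leg 1: γ = 1/√(1 − 0.5532²) = 1/√0.6940 = 1.200; τ_1 = 30.00/1.200 = 24.99 years.
Leg 2: γ = 1.99; τ_2 = 32.75/1.990 = 16.46 years.
Leg 3: speed unknown; τ_3 = 39.98/γ_3.
Total proper time: 24.99 + 16.46 + τ_3 = 71.41, so τ_3 = 71.41 − 41.45 = 29.96 years.
γ_3 = 39.98/29.96 = 1.334; β = √(1 − 1/γ²) = √0.4384.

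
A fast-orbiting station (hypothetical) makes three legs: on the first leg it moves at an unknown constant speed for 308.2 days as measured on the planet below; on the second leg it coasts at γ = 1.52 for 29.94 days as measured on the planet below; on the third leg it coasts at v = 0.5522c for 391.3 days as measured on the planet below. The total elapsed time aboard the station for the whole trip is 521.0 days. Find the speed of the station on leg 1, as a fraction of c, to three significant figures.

Leg 1: speed unknown; τ_1 = 308.2/γ_1.
Leg 2: γ = 1.52; τ_2 = 29.94/1.520 = 19.70 days.
Leg 3: γ = 1/√(1 − 0.5522²) = 1/√0.6951 = 1.199; τ_3 = 391.3/1.199 = 326.2 days.
Total proper time: τ_1 + 19.70 + 326.2 = 521.0, so τ_1 = 521.0 − 345.9 = 175.1 days.
γ_1 = 308.2/175.1 = 1.760; β = √(1 − 1/γ²) = √0.6773.

β = 0.823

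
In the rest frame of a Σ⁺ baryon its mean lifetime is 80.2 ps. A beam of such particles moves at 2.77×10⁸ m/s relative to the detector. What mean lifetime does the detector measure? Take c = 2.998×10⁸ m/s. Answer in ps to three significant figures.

Δt = 210 ps

β = 2.77×10⁸/2.998×10⁸ = 0.9239; γ = 1/√(1 − 0.9239²) = 2.614
The rest-frame lifetime is the proper time; the lab measures the dilated interval Δt = γτ₀ = 2.614 × 80.2 ps.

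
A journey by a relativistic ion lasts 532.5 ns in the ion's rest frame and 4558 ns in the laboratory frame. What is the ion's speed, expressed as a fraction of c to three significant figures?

The proper time is measured in the ion's rest frame (both events occur at the ion's location); Δt is measured in the laboratory frame. γ = Δt/τ = 4558/532.5 = 8.560.
β = √(1 − 1/γ²) = √(1 − 0.01365) = √0.9864

β = 0.993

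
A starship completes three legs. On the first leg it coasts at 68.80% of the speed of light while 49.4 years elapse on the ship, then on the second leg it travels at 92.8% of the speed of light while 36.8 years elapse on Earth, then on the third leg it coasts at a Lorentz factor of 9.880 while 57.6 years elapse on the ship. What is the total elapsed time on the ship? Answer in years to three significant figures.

Leg 1: 49.4 years is already measured on the ship.
Leg 2: β = 0.928; γ = 1/√(1 − 0.928²) = 1/√0.1388 = 2.684; τ_2 = 36.8/2.684 = 13.71 years.
Leg 3: 57.6 years is already measured on the ship.
Total: 49.40 + 13.71 + 57.60 years.

τ = 121 years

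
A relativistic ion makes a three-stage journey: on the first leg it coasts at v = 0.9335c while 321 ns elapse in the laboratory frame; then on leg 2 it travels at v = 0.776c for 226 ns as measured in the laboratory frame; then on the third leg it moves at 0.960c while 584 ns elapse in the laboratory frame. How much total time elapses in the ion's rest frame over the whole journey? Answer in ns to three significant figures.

Leg 1: γ = 1/√(1 − 0.9335²) = 1/√0.1286 = 2.789; τ_1 = 321/2.789 = 115.1 ns.
Leg 2: γ = 1/√(1 − 0.776²) = 1/√0.3978 = 1.585; τ_2 = 226/1.585 = 142.5 ns.
Leg 3: γ = 1/√(1 − 0.960²) = 25/7 ≈ 3.571; τ_3 = 584/3.571 = 163.5 ns.
Total: 115.1 + 142.5 + 163.5 ns.

τ = 421 ns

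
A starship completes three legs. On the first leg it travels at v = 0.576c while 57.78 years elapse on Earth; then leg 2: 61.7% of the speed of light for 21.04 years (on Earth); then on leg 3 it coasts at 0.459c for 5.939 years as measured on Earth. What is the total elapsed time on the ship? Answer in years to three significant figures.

Leg 1: γ = 1/√(1 − 0.576²) = 1/√0.6682 = 1.223; τ_1 = 57.78/1.223 = 47.23 years.
Leg 2: β = 0.617; γ = 1/√(1 − 0.617²) = 1/√0.6193 = 1.271; τ_2 = 21.04/1.271 = 16.56 years.
Leg 3: γ = 1/√(1 − 0.459²) = 1/√0.7893 = 1.126; τ_3 = 5.939/1.126 = 5.276 years.
Total: 47.23 + 16.56 + 5.276 years.

τ = 69.1 years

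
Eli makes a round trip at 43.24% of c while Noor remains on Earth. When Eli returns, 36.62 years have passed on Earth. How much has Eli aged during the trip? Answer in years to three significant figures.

β = 0.4324; γ = 1/√(1 − 0.4324²) = 1/√0.8130 = 1.109
Eli's clock measures proper time along the trip: τ = Δt/γ = 36.62/1.109 years.

τ = 33.0 years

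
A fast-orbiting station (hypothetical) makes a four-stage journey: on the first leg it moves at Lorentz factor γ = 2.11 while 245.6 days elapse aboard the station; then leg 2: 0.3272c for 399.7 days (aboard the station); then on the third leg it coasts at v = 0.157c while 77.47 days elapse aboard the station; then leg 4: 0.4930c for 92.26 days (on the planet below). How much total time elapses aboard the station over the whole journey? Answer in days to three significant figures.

Leg 1: 245.6 days is already measured aboard the station.
Leg 2: 399.7 days is already measured aboard the station.
Leg 3: 77.47 days is already measured aboard the station.
Leg 4: γ = 1/√(1 − 0.4930²) = 1/√0.7570 = 1.149; τ_4 = 92.26/1.149 = 80.27 days.
Total: 245.6 + 399.7 + 77.47 + 80.27 days.

τ = 803 days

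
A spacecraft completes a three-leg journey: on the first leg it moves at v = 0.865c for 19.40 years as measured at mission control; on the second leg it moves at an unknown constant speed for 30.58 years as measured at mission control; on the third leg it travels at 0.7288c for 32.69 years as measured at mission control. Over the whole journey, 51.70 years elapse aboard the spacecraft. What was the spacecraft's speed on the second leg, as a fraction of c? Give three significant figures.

Leg 1: γ = 1/√(1 − 0.865²) = 1/√0.2518 = 1.993; τ_1 = 19.40/1.993 = 9.734 years.
Leg 2: speed unknown; τ_2 = 30.58/γ_2.
Leg 3: γ = 1/√(1 − 0.7288²) = 1/√0.4689 = 1.460; τ_3 = 32.69/1.460 = 22.38 years.
Total proper time: 9.734 + τ_2 + 22.38 = 51.70, so τ_2 = 51.70 − 32.12 = 19.58 years.
γ_2 = 30.58/19.58 = 1.562; β = √(1 − 1/γ²) = √0.5900.

β = 0.768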